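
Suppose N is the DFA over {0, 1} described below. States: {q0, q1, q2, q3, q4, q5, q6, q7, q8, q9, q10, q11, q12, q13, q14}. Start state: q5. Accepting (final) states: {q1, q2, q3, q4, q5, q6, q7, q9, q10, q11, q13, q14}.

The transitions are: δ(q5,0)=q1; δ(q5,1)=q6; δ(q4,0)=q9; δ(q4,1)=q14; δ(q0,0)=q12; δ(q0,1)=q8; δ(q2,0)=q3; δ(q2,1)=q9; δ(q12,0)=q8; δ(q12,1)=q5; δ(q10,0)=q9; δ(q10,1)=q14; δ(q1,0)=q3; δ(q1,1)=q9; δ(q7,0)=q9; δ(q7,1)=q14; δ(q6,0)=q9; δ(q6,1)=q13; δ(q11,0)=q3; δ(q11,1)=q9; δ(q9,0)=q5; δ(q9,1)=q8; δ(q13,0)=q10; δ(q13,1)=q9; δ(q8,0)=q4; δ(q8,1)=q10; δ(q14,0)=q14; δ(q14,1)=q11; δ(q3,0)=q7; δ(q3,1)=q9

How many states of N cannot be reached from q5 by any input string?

No path from q5 leads to q0, q2, q12; the other 12 states are all reachable.

3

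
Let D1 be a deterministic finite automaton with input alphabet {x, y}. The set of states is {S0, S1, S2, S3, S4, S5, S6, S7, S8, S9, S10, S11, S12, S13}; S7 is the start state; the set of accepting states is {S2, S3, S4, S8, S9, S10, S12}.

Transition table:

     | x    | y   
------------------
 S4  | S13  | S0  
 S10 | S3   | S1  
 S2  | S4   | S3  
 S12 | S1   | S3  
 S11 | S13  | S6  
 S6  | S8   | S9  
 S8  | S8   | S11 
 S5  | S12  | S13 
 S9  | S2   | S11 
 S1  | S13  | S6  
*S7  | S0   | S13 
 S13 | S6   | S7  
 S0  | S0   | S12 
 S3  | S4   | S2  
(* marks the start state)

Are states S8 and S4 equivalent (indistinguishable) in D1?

First remove the unreachable states {S5,S10}; 12 states remain.
P0 = {S2,S3,S4,S8,S9,S12} | {S0,S1,S6,S7,S11,S13}.
Refine {S2,S3,S4,S8,S9,S12} on symbol x: members go to different blocks, giving {S2,S3,S8,S9} and {S4,S12}.
Refine {S2,S3,S8,S9} on symbol x: members go to different blocks, giving {S2,S3} and {S8,S9}.
Split {S0,S1,S6,S7,S11,S13} by δ(·,x) → {S0,S1,S7,S11,S13} and {S6}.
Split {S0,S1,S7,S11,S13} by δ(·,x) → {S0,S1,S7,S11} and {S13}.
Refine {S0,S1,S7,S11} on symbol x: members go to different blocks, giving {S0,S7} and {S1,S11}.
Split {S0,S7} by δ(·,y) → {S0} and {S7}.
Refine {S4,S12} on symbol x: members go to different blocks, giving {S4} and {S12}.
Split {S8,S9} by δ(·,x) → {S8} and {S9}.
No further refinement is possible. Final partition (10 blocks): {S2,S3} | {S0} | {S4} | {S8} | {S6} | {S13} | {S1,S11} | {S7} | {S12} | {S9}.
S8 and S4 end up in different blocks, so they are distinguishable. For instance, the string 'x' is accepted from only S8.

No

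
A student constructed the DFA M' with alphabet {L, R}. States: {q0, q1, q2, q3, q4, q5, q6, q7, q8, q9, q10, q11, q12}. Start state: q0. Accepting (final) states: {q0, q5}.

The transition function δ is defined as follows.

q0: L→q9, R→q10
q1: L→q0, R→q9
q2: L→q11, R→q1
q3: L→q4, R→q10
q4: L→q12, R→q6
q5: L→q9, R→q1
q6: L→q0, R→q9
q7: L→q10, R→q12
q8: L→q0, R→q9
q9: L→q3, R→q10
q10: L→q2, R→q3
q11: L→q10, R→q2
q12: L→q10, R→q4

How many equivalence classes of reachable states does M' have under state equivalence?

6

States {q5,q7,q8} cannot be reached from the start state, so discard them.
P0 = {q0} | {q1,q2,q3,q4,q6,q9,q10,q11,q12}.
On input L, block {q1,q2,q3,q4,q6,q9,q10,q11,q12} splits into {q2,q3,q4,q9,q10,q11,q12} and {q1,q6}.
Refine {q2,q3,q4,q9,q10,q11,q12} on symbol R: members go to different blocks, giving {q3,q9,q10,q11,q12} and {q2,q4}.
On input L, block {q3,q9,q10,q11,q12} splits into {q9,q11,q12} and {q3,q10}.
On input R, block {q9,q11,q12} splits into {q11,q12} and {q9}.
Stable partition: {q0} | {q11,q12} | {q1,q6} | {q2,q4} | {q3,q10} | {q9} — 6 equivalence classes.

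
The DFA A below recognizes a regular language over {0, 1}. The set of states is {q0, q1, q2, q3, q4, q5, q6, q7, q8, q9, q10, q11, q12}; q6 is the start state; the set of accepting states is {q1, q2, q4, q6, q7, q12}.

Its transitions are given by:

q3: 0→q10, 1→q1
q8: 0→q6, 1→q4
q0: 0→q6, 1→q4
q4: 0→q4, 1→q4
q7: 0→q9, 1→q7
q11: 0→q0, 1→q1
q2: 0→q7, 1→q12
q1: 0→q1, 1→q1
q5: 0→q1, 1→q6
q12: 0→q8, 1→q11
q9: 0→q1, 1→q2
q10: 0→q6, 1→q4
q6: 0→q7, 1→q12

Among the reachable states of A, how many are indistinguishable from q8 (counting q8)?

2

States {q3,q5,q10} cannot be reached from the start state, so discard them.
Initial partition by acceptance: {q1,q2,q4,q6,q7,q12} | {q0,q8,q9,q11}.
On input 0, block {q1,q2,q4,q6,q7,q12} splits into {q1,q2,q4,q6} and {q7,q12}.
Refine {q1,q2,q4,q6} on symbol 0: members go to different blocks, giving {q1,q4} and {q2,q6}.
On input 0, block {q0,q8,q9,q11} splits into {q0,q8} and {q9} and {q11}.
Split {q7,q12} by δ(·,0) → {q7} and {q12}.
The partition is now stable with 7 blocks: {q1,q4} | {q0,q8} | {q7} | {q2,q6} | {q9} | {q11} | {q12}.
State q8 belongs to the block {q0,q8}, which has 2 states.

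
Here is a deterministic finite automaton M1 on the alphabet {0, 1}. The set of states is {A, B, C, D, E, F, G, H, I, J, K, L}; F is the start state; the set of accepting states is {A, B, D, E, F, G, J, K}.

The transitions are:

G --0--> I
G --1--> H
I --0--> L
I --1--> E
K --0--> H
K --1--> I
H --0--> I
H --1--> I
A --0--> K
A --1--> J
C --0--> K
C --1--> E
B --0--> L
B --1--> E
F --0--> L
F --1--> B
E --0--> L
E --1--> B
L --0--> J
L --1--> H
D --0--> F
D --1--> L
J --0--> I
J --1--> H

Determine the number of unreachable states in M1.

5

Starting at F and following transitions, the reachable set is {B, E, F, H, I, J, L}. That leaves A, C, D, G, K unreachable — 5 in total.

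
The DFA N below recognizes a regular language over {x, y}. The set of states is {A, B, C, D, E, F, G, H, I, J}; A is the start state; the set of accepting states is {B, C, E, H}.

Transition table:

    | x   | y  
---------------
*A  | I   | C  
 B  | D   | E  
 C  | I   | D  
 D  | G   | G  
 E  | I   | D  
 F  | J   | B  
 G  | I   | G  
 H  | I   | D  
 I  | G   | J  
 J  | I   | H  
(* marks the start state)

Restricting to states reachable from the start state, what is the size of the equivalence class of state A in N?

First remove the unreachable states {B,E,F}; 7 states remain.
P0 = {C,H} | {A,D,G,I,J}.
Refine {A,D,G,I,J} on symbol y: members go to different blocks, giving {D,G,I} and {A,J}.
On input y, block {D,G,I} splits into {D,G} and {I}.
Split {D,G} by δ(·,x) → {D} and {G}.
The partition is now stable with 5 blocks: {C,H} | {D} | {A,J} | {I} | {G}.
State A belongs to the block {A,J}, which has 2 states.

2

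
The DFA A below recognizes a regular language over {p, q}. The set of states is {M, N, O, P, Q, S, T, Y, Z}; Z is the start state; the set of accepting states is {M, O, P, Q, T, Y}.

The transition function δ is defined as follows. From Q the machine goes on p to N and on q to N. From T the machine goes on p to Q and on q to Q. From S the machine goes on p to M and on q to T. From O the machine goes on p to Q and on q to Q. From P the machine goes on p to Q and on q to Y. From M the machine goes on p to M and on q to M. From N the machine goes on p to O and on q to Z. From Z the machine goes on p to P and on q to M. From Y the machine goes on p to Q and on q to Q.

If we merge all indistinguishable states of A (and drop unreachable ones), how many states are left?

First remove the unreachable states {S,T}; 7 states remain.
Start with accepting vs non-accepting: {M,O,P,Q,Y} | {N,Z}.
Split {M,O,P,Q,Y} by δ(·,p) → {M,O,P,Y} and {Q}.
Refine {M,O,P,Y} on symbol p: members go to different blocks, giving {O,P,Y} and {M}.
Split {O,P,Y} by δ(·,q) → {O,Y} and {P}.
On input p, block {N,Z} splits into {Z} and {N}.
The partition is now stable with 6 blocks: {O,Y} | {Z} | {Q} | {M} | {P} | {N}.

6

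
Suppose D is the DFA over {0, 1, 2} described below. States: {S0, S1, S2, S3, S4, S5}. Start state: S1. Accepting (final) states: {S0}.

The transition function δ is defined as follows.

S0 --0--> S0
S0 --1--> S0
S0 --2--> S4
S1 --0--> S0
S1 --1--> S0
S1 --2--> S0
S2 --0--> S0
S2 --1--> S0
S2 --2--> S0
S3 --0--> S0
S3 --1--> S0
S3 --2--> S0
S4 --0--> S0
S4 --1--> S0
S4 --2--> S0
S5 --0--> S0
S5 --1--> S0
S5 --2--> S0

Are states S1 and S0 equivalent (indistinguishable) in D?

States {S2,S3,S5} cannot be reached from the start state, so discard them.
P0 = {S0} | {S1,S4}.
The partition is now stable with 2 blocks: {S0} | {S1,S4}.
S1 and S0 end up in different blocks, so they are distinguishable. For instance, the string 'ε' is accepted from only S0.

No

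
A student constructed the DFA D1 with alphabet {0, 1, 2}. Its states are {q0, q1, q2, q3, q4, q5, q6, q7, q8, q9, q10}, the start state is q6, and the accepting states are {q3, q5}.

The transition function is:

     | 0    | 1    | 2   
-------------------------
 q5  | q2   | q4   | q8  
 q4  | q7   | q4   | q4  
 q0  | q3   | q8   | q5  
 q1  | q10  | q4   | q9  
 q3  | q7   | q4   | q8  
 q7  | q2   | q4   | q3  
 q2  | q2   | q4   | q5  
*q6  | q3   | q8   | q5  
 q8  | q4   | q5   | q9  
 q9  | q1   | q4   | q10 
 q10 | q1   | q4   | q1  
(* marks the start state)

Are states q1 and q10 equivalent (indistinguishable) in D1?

Yes

Reachable states from the start: {q1,q2,q3,q4,q5,q6,q7,q8,q9,q10}. Unreachable: {q0} — drop them.
P0 = {q3,q5} | {q1,q2,q4,q6,q7,q8,q9,q10}.
Refine {q1,q2,q4,q6,q7,q8,q9,q10} on symbol 0: members go to different blocks, giving {q1,q2,q4,q7,q8,q9,q10} and {q6}.
Refine {q1,q2,q4,q7,q8,q9,q10} on symbol 1: members go to different blocks, giving {q1,q2,q4,q7,q9,q10} and {q8}.
On input 2, block {q1,q2,q4,q7,q9,q10} splits into {q1,q4,q9,q10} and {q2,q7}.
Refine {q1,q4,q9,q10} on symbol 0: members go to different blocks, giving {q1,q9,q10} and {q4}.
Stable partition: {q3,q5} | {q1,q9,q10} | {q6} | {q8} | {q2,q7} | {q4} — 6 equivalence classes.
q1 and q10 lie in the same block of the stable partition, so they are equivalent — no string distinguishes them.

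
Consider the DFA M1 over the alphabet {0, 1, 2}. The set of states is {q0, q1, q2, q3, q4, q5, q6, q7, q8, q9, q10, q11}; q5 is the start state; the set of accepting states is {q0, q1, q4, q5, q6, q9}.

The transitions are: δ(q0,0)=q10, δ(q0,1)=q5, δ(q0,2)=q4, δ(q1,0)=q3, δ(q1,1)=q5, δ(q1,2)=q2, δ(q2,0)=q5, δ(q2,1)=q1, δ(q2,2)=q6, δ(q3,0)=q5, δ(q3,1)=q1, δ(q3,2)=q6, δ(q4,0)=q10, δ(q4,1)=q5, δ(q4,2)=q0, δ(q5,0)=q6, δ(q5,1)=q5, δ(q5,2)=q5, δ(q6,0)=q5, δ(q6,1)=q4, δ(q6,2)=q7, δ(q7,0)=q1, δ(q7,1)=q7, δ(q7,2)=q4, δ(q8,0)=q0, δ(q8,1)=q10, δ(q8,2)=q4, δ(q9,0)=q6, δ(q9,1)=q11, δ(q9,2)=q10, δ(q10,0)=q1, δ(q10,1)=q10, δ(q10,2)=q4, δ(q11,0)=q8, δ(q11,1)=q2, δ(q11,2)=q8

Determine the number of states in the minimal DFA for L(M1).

6

First remove the unreachable states {q8,q9,q11}; 9 states remain.
Start with accepting vs non-accepting: {q0,q1,q4,q5,q6} | {q2,q3,q7,q10}.
Refine {q0,q1,q4,q5,q6} on symbol 0: members go to different blocks, giving {q0,q1,q4} and {q5,q6}.
On input 2, block {q0,q1,q4} splits into {q0,q4} and {q1}.
Refine {q2,q3,q7,q10} on symbol 0: members go to different blocks, giving {q2,q3} and {q7,q10}.
On input 1, block {q5,q6} splits into {q5} and {q6}.
The partition is now stable with 6 blocks: {q0,q4} | {q2,q3} | {q5} | {q1} | {q7,q10} | {q6}.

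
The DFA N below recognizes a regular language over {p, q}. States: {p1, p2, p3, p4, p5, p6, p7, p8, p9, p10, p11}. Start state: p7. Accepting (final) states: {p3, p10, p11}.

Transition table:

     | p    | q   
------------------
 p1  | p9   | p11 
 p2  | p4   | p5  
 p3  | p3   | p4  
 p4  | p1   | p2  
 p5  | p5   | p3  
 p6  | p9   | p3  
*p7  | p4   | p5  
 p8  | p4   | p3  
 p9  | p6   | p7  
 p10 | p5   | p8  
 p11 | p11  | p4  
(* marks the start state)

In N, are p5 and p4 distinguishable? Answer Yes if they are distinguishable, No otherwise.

Yes

Reachable states from the start: {p1,p2,p3,p4,p5,p6,p7,p9,p11}. Unreachable: {p8,p10} — drop them.
P0 = {p3,p11} | {p1,p2,p4,p5,p6,p7,p9}.
Refine {p1,p2,p4,p5,p6,p7,p9} on symbol q: members go to different blocks, giving {p2,p4,p7,p9} and {p1,p5,p6}.
Split {p2,p4,p7,p9} by δ(·,p) → {p2,p7} and {p4,p9}.
On input p, block {p1,p5,p6} splits into {p1,p6} and {p5}.
The partition is now stable with 5 blocks: {p3,p11} | {p2,p7} | {p1,p6} | {p4,p9} | {p5}.
p5 and p4 end up in different blocks, so they are distinguishable. For instance, the string 'q' is accepted from only p5.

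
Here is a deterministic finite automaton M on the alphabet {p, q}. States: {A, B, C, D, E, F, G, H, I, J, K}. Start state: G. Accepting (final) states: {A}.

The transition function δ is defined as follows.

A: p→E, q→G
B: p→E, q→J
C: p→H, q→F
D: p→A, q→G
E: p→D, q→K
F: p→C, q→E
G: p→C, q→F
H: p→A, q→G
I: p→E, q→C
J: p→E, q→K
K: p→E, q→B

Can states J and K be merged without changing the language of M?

Yes

First remove the unreachable states {I}; 10 states remain.
Initial partition by acceptance: {A} | {B,C,D,E,F,G,H,J,K}.
Refine {B,C,D,E,F,G,H,J,K} on symbol p: members go to different blocks, giving {B,C,E,F,G,J,K} and {D,H}.
On input p, block {B,C,E,F,G,J,K} splits into {B,F,G,J,K} and {C,E}.
Refine {B,F,G,J,K} on symbol q: members go to different blocks, giving {B,G,J,K} and {F}.
Refine {B,G,J,K} on symbol q: members go to different blocks, giving {B,J,K} and {G}.
Refine {C,E} on symbol q: members go to different blocks, giving {C} and {E}.
The partition is now stable with 7 blocks: {A} | {B,J,K} | {D,H} | {C} | {F} | {G} | {E}.
J and K lie in the same block of the stable partition, so they are equivalent — no string distinguishes them.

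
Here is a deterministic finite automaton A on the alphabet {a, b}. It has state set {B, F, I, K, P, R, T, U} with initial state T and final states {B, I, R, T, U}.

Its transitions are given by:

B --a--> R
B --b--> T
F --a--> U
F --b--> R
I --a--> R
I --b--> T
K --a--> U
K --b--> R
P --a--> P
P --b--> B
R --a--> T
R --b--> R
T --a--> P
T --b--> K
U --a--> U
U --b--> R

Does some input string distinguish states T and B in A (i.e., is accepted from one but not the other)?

Yes

First remove the unreachable states {F,I}; 6 states remain.
Start with accepting vs non-accepting: {B,R,T,U} | {K,P}.
Split {B,R,T,U} by δ(·,a) → {B,R,U} and {T}.
Refine {B,R,U} on symbol a: members go to different blocks, giving {B,U} and {R}.
Split {B,U} by δ(·,a) → {B} and {U}.
On input a, block {K,P} splits into {K} and {P}.
Stable partition: {B} | {K} | {T} | {R} | {U} | {P} — 6 equivalence classes.
T and B end up in different blocks, so they are distinguishable. For instance, the string 'a' is accepted from only B.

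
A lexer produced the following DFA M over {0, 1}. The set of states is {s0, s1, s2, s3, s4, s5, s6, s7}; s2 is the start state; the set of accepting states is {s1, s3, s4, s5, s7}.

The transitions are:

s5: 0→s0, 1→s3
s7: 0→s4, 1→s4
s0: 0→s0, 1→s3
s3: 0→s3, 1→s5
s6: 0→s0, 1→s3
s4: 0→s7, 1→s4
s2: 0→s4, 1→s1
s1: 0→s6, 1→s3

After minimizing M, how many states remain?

5

Initial partition by acceptance: {s1,s3,s4,s5,s7} | {s0,s2,s6}.
Refine {s1,s3,s4,s5,s7} on symbol 0: members go to different blocks, giving {s3,s4,s7} and {s1,s5}.
On input 1, block {s3,s4,s7} splits into {s4,s7} and {s3}.
On input 0, block {s0,s2,s6} splits into {s0,s6} and {s2}.
No further refinement is possible. Final partition (5 blocks): {s4,s7} | {s0,s6} | {s1,s5} | {s3} | {s2}.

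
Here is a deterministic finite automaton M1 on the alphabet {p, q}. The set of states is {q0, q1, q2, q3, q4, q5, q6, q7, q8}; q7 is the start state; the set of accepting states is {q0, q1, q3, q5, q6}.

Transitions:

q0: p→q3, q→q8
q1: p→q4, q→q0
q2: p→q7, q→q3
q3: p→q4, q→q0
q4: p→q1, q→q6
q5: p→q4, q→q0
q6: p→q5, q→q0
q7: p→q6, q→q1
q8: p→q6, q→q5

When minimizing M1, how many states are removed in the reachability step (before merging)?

Starting at q7 and following transitions, the reachable set is {q0, q1, q3, q4, q5, q6, q7, q8}. That leaves q2 unreachable — 1 in total.

1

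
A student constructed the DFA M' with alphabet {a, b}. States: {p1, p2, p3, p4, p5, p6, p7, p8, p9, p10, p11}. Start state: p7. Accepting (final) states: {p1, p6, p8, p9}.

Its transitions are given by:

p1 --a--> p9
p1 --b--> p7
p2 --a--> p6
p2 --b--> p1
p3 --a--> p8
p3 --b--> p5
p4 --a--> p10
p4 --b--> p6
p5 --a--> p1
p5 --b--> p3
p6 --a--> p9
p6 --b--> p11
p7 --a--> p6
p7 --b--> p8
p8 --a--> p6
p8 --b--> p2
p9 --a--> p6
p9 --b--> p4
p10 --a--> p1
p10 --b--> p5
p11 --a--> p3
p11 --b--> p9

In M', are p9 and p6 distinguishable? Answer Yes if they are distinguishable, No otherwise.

No

All states are reachable from the start state.
Initial partition by acceptance: {p1,p6,p8,p9} | {p2,p3,p4,p5,p7,p10,p11}.
On input a, block {p2,p3,p4,p5,p7,p10,p11} splits into {p2,p3,p5,p7,p10} and {p4,p11}.
Split {p1,p6,p8,p9} by δ(·,b) → {p1,p8} and {p6,p9}.
Refine {p2,p3,p5,p7,p10} on symbol a: members go to different blocks, giving {p3,p5,p10} and {p2,p7}.
No further refinement is possible. Final partition (5 blocks): {p1,p8} | {p3,p5,p10} | {p4,p11} | {p6,p9} | {p2,p7}.
p9 and p6 lie in the same block of the stable partition, so they are equivalent — no string distinguishes them.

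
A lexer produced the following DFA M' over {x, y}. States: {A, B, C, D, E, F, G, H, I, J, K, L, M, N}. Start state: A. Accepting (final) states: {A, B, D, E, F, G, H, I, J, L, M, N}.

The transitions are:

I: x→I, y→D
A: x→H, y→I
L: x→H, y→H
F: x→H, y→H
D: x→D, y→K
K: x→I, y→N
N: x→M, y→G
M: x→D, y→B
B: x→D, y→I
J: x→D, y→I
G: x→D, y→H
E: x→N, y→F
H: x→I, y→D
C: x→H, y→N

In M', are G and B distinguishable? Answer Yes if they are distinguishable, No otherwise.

Reachable states from the start: {A,B,D,G,H,I,K,M,N}. Unreachable: {C,E,F,J,L} — drop them.
P0 = {A,B,D,G,H,I,M,N} | {K}.
Refine {A,B,D,G,H,I,M,N} on symbol y: members go to different blocks, giving {A,B,G,H,I,M,N} and {D}.
On input x, block {A,B,G,H,I,M,N} splits into {A,H,I,N} and {B,G,M}.
On input x, block {A,H,I,N} splits into {A,H,I} and {N}.
On input y, block {A,H,I} splits into {H,I} and {A}.
Refine {B,G,M} on symbol y: members go to different blocks, giving {B,G} and {M}.
No further refinement is possible. Final partition (7 blocks): {H,I} | {K} | {D} | {B,G} | {N} | {A} | {M}.
G and B lie in the same block of the stable partition, so they are equivalent — no string distinguishes them.

No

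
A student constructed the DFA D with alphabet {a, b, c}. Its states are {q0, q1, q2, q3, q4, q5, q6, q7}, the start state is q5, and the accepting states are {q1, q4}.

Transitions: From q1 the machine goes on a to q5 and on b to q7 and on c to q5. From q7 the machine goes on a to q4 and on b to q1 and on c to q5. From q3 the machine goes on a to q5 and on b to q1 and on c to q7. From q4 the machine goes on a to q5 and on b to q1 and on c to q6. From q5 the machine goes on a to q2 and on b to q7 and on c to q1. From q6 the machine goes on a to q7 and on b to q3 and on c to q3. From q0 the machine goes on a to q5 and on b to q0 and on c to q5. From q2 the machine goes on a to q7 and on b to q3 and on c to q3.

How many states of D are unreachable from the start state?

BFS from q5 reaches {q1, q2, q3, q4, q5, q6, q7}; the 1 state(s) q0 are never visited.

1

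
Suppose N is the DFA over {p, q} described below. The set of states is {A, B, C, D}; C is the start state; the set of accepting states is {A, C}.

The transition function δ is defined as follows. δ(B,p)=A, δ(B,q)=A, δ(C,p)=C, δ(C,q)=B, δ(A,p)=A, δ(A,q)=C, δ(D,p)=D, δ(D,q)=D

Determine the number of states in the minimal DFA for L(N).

States {D} cannot be reached from the start state, so discard them.
Start with accepting vs non-accepting: {A,C} | {B}.
On input q, block {A,C} splits into {A} and {C}.
The partition is now stable with 3 blocks: {A} | {B} | {C}.

3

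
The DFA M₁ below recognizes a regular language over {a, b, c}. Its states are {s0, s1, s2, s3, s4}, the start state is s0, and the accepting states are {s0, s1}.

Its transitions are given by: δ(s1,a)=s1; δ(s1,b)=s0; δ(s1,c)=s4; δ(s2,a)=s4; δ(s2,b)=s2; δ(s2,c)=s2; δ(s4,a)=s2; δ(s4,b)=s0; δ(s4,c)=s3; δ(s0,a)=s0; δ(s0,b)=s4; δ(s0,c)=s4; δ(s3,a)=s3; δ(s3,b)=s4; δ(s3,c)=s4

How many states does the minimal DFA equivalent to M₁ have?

States {s1} cannot be reached from the start state, so discard them.
P0 = {s0} | {s2,s3,s4}.
On input b, block {s2,s3,s4} splits into {s2,s3} and {s4}.
Split {s2,s3} by δ(·,a) → {s2} and {s3}.
No further refinement is possible. Final partition (4 blocks): {s0} | {s2} | {s4} | {s3}.

4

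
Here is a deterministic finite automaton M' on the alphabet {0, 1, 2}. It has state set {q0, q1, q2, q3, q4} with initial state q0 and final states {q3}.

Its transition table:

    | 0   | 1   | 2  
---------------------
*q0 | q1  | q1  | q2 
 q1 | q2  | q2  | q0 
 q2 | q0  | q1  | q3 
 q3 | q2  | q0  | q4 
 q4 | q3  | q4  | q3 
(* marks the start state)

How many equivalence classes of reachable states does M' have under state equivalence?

5

All states are reachable from the start state.
P0 = {q3} | {q0,q1,q2,q4}.
Split {q0,q1,q2,q4} by δ(·,0) → {q0,q1,q2} and {q4}.
Split {q0,q1,q2} by δ(·,2) → {q0,q1} and {q2}.
On input 0, block {q0,q1} splits into {q0} and {q1}.
No further refinement is possible. Final partition (5 blocks): {q3} | {q0} | {q4} | {q2} | {q1}.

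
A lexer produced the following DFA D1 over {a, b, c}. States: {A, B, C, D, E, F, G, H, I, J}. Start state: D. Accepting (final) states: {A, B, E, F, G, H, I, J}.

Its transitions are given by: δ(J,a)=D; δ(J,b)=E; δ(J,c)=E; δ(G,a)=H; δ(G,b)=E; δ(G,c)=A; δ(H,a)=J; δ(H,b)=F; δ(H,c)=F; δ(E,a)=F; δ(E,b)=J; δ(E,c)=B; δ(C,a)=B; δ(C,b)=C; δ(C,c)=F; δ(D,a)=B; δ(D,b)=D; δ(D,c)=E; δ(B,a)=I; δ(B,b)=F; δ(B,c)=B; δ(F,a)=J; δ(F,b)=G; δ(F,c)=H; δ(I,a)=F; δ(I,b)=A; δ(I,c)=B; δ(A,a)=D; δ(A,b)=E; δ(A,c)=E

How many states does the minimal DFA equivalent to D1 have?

First remove the unreachable states {C}; 9 states remain.
Start with accepting vs non-accepting: {A,B,E,F,G,H,I,J} | {D}.
On input a, block {A,B,E,F,G,H,I,J} splits into {B,E,F,G,H,I} and {A,J}.
Refine {B,E,F,G,H,I} on symbol a: members go to different blocks, giving {B,E,G,I} and {F,H}.
Split {B,E,G,I} by δ(·,a) → {E,G,I} and {B}.
Refine {E,G,I} on symbol b: members go to different blocks, giving {E,I} and {G}.
On input b, block {F,H} splits into {F} and {H}.
Stable partition: {E,I} | {D} | {A,J} | {F} | {B} | {G} | {H} — 7 equivalence classes.

7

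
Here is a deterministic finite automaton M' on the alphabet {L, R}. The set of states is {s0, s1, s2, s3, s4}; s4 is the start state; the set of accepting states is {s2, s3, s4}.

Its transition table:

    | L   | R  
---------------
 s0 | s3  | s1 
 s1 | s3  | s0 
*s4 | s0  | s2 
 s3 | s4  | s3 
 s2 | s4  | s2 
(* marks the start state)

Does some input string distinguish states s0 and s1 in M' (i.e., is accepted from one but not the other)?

All states are reachable from the start state.
Start with accepting vs non-accepting: {s2,s3,s4} | {s0,s1}.
On input L, block {s2,s3,s4} splits into {s2,s3} and {s4}.
The partition is now stable with 3 blocks: {s2,s3} | {s0,s1} | {s4}.
s0 and s1 lie in the same block of the stable partition, so they are equivalent — no string distinguishes them.

No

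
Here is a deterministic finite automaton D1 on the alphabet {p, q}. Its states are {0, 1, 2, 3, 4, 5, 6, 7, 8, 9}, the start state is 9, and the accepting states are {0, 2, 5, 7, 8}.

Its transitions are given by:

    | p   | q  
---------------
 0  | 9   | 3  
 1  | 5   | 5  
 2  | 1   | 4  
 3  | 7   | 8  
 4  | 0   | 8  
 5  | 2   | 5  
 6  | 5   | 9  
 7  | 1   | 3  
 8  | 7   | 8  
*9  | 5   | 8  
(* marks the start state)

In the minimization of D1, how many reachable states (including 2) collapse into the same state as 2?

Reachable states from the start: {0,1,2,3,4,5,7,8,9}. Unreachable: {6} — drop them.
P0 = {0,2,5,7,8} | {1,3,4,9}.
Split {0,2,5,7,8} by δ(·,p) → {0,2,7} and {5,8}.
On input p, block {1,3,4,9} splits into {1,9} and {3,4}.
Stable partition: {0,2,7} | {1,9} | {5,8} | {3,4} — 4 equivalence classes.
State 2 belongs to the block {0,2,7}, which has 3 states.

3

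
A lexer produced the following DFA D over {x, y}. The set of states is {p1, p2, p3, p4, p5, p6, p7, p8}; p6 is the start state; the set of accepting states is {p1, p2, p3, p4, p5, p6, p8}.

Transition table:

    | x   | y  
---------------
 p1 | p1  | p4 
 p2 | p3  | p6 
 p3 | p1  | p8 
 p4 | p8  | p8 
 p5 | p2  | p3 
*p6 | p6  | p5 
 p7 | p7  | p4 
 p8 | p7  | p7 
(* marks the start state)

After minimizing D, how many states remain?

Initial partition by acceptance: {p1,p2,p3,p4,p5,p6,p8} | {p7}.
Split {p1,p2,p3,p4,p5,p6,p8} by δ(·,x) → {p1,p2,p3,p4,p5,p6} and {p8}.
Split {p1,p2,p3,p4,p5,p6} by δ(·,x) → {p1,p2,p3,p5,p6} and {p4}.
Split {p1,p2,p3,p5,p6} by δ(·,y) → {p2,p5,p6} and {p1} and {p3}.
Split {p2,p5,p6} by δ(·,x) → {p5,p6} and {p2}.
On input x, block {p5,p6} splits into {p5} and {p6}.
Stable partition: {p5} | {p7} | {p8} | {p4} | {p1} | {p3} | {p2} | {p6} — 8 equivalence classes.

8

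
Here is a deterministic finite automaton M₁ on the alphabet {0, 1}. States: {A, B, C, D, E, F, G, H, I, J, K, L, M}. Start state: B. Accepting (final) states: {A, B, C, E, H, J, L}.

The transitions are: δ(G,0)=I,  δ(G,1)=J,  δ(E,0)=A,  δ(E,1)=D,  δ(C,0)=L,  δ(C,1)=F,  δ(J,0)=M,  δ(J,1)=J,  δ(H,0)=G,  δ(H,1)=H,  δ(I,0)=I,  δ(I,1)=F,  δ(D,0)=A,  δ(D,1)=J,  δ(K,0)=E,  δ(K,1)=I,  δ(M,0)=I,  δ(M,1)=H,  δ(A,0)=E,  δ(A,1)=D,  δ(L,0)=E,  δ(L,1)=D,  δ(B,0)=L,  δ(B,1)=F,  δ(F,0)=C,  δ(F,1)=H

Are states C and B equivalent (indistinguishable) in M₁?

First remove the unreachable states {K}; 12 states remain.
Initial partition by acceptance: {A,B,C,E,H,J,L} | {D,F,G,I,M}.
Split {A,B,C,E,H,J,L} by δ(·,0) → {A,B,C,E,L} and {H,J}.
On input 0, block {D,F,G,I,M} splits into {G,I,M} and {D,F}.
Refine {G,I,M} on symbol 1: members go to different blocks, giving {G,M} and {I}.
Stable partition: {A,B,C,E,L} | {G,M} | {H,J} | {D,F} | {I} — 5 equivalence classes.
C and B lie in the same block of the stable partition, so they are equivalent — no string distinguishes them.

Yes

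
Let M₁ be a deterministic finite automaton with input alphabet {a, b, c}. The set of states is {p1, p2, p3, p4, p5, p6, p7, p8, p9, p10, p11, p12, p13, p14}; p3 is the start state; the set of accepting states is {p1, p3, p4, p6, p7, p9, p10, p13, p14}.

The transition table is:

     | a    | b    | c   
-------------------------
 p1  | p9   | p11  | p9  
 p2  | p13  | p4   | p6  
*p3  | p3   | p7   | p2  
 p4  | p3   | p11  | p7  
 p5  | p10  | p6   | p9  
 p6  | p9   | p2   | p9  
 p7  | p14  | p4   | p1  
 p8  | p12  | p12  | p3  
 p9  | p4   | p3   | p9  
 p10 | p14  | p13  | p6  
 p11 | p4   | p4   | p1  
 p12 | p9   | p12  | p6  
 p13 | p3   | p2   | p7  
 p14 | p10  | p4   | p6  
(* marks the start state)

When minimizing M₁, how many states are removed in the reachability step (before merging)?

No path from p3 leads to p5, p8, p12; the other 11 states are all reachable.

3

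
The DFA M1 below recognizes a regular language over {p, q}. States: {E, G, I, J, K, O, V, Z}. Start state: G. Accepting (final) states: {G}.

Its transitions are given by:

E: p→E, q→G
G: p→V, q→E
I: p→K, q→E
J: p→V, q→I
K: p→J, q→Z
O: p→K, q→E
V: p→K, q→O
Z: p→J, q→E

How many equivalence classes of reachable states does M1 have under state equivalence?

4

All states are reachable from the start state.
P0 = {G} | {E,I,J,K,O,V,Z}.
On input q, block {E,I,J,K,O,V,Z} splits into {I,J,K,O,V,Z} and {E}.
Split {I,J,K,O,V,Z} by δ(·,q) → {I,O,Z} and {J,K,V}.
Stable partition: {G} | {I,O,Z} | {E} | {J,K,V} — 4 equivalence classes.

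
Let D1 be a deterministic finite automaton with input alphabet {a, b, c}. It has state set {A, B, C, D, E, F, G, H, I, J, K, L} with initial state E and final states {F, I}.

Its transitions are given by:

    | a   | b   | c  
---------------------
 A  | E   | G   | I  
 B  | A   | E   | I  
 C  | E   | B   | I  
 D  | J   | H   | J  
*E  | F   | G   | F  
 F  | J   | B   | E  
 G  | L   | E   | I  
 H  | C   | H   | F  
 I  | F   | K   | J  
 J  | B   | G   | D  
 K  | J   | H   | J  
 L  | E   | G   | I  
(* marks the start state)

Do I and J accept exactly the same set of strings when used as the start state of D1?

No

All states are reachable from the start state.
P0 = {F,I} | {A,B,C,D,E,G,H,J,K,L}.
On input a, block {F,I} splits into {F} and {I}.
On input a, block {A,B,C,D,E,G,H,J,K,L} splits into {A,B,C,D,G,H,J,K,L} and {E}.
On input a, block {A,B,C,D,G,H,J,K,L} splits into {B,D,G,H,J,K} and {A,C,L}.
Split {B,D,G,H,J,K} by δ(·,a) → {B,G,H} and {D,J,K}.
On input b, block {B,G,H} splits into {B,G} and {H}.
On input a, block {D,J,K} splits into {D,K} and {J}.
The partition is now stable with 8 blocks: {F} | {B,G} | {I} | {E} | {A,C,L} | {D,K} | {H} | {J}.
I and J end up in different blocks, so they are distinguishable. For instance, the string 'ε' is accepted from only I.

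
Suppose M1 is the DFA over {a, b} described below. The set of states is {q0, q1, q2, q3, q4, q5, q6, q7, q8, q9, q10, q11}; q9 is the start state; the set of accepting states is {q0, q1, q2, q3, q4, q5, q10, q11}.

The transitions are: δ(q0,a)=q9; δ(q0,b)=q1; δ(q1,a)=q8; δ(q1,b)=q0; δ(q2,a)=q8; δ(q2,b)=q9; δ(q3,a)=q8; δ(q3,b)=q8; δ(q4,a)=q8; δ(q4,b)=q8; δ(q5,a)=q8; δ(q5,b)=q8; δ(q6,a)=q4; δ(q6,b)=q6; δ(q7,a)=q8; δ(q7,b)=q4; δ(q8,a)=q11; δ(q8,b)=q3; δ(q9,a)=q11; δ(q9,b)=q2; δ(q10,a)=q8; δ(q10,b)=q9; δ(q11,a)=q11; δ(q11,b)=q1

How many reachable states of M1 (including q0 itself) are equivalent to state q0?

Reachable states from the start: {q0,q1,q2,q3,q8,q9,q11}. Unreachable: {q4,q5,q6,q7,q10} — drop them.
P0 = {q0,q1,q2,q3,q11} | {q8,q9}.
Split {q0,q1,q2,q3,q11} by δ(·,a) → {q0,q1,q2,q3} and {q11}.
On input b, block {q0,q1,q2,q3} splits into {q0,q1} and {q2,q3}.
No further refinement is possible. Final partition (4 blocks): {q0,q1} | {q8,q9} | {q11} | {q2,q3}.
State q0 belongs to the block {q0,q1}, which has 2 states.

2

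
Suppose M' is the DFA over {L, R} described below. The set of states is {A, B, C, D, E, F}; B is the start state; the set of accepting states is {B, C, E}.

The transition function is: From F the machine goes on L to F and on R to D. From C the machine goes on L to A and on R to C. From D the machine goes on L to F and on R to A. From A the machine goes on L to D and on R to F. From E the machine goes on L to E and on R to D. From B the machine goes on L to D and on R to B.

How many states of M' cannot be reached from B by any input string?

No path from B leads to C, E; the other 4 states are all reachable.

2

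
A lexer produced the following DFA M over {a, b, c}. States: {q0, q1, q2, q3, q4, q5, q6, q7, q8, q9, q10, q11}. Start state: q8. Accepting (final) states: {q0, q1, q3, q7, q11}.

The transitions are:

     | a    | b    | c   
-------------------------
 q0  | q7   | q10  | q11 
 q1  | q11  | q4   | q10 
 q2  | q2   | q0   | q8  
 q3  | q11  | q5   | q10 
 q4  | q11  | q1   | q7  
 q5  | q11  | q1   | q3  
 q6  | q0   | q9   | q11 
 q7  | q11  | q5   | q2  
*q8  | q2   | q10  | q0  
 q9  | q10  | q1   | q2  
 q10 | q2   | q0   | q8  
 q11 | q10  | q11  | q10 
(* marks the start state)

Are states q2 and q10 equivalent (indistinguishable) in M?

States {q6,q9} cannot be reached from the start state, so discard them.
P0 = {q0,q1,q3,q7,q11} | {q2,q4,q5,q8,q10}.
On input a, block {q0,q1,q3,q7,q11} splits into {q0,q1,q3,q7} and {q11}.
On input a, block {q0,q1,q3,q7} splits into {q1,q3,q7} and {q0}.
Split {q2,q4,q5,q8,q10} by δ(·,a) → {q2,q8,q10} and {q4,q5}.
Refine {q2,q8,q10} on symbol b: members go to different blocks, giving {q2,q10} and {q8}.
No further refinement is possible. Final partition (6 blocks): {q1,q3,q7} | {q2,q10} | {q11} | {q0} | {q4,q5} | {q8}.
q2 and q10 lie in the same block of the stable partition, so they are equivalent — no string distinguishes them.

Yes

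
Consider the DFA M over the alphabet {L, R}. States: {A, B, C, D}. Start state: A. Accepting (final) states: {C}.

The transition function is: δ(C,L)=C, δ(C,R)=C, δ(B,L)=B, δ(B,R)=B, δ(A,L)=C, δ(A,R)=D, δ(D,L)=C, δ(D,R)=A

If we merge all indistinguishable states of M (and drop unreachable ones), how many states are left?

First remove the unreachable states {B}; 3 states remain.
P0 = {C} | {A,D}.
Stable partition: {C} | {A,D} — 2 equivalence classes.

2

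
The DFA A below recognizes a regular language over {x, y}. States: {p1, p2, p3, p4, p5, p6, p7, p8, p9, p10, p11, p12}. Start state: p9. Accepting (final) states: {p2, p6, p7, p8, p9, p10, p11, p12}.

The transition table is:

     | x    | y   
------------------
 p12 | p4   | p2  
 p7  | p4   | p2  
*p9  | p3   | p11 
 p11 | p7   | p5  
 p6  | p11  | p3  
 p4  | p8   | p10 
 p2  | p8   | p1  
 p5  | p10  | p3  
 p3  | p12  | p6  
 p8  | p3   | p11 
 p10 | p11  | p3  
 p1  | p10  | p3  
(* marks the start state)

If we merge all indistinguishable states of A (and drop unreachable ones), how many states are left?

Start with accepting vs non-accepting: {p2,p6,p7,p8,p9,p10,p11,p12} | {p1,p3,p4,p5}.
Split {p2,p6,p7,p8,p9,p10,p11,p12} by δ(·,x) → {p2,p6,p10,p11} and {p7,p8,p9,p12}.
Refine {p2,p6,p10,p11} on symbol x: members go to different blocks, giving {p2,p11} and {p6,p10}.
Refine {p1,p3,p4,p5} on symbol x: members go to different blocks, giving {p1,p5} and {p3,p4}.
No further refinement is possible. Final partition (5 blocks): {p2,p11} | {p1,p5} | {p7,p8,p9,p12} | {p6,p10} | {p3,p4}.

5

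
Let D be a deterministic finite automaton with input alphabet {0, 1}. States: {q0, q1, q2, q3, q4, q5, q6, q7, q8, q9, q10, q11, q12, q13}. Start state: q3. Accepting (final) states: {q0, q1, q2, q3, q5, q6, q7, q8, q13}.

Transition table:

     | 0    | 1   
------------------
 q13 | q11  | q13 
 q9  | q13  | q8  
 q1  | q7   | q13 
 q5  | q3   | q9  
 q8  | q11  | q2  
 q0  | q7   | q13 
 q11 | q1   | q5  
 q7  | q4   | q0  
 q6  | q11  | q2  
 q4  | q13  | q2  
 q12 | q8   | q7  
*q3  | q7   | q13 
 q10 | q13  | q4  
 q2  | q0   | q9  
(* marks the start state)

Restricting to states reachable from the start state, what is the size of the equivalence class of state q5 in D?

2

First remove the unreachable states {q6,q10,q12}; 11 states remain.
Start with accepting vs non-accepting: {q0,q1,q2,q3,q5,q7,q8,q13} | {q4,q9,q11}.
Refine {q0,q1,q2,q3,q5,q7,q8,q13} on symbol 0: members go to different blocks, giving {q0,q1,q2,q3,q5} and {q7,q8,q13}.
On input 0, block {q0,q1,q2,q3,q5} splits into {q0,q1,q3} and {q2,q5}.
Split {q4,q9,q11} by δ(·,0) → {q4,q9} and {q11}.
Refine {q4,q9} on symbol 1: members go to different blocks, giving {q4} and {q9}.
Split {q7,q8,q13} by δ(·,0) → {q8,q13} and {q7}.
Refine {q8,q13} on symbol 1: members go to different blocks, giving {q8} and {q13}.
Stable partition: {q0,q1,q3} | {q4} | {q8} | {q2,q5} | {q11} | {q9} | {q7} | {q13} — 8 equivalence classes.
The equivalence class containing q5 is {q2,q5}, of size 2.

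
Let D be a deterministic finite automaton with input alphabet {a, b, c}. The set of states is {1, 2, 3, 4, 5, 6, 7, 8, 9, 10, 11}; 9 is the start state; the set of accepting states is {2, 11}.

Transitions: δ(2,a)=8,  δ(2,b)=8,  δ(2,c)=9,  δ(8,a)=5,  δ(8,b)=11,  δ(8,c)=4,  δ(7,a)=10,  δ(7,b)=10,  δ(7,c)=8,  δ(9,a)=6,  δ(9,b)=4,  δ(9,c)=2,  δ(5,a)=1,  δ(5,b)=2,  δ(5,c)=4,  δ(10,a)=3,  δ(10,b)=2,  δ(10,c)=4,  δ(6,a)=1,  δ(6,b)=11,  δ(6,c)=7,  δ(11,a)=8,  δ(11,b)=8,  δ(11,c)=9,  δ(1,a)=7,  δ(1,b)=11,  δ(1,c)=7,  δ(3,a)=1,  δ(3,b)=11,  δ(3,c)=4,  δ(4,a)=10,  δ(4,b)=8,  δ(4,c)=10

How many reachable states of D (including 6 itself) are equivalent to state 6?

3

Start with accepting vs non-accepting: {2,11} | {1,3,4,5,6,7,8,9,10}.
Refine {1,3,4,5,6,7,8,9,10} on symbol b: members go to different blocks, giving {1,3,5,6,8,10} and {4,7,9}.
Refine {1,3,5,6,8,10} on symbol a: members go to different blocks, giving {3,5,6,8,10} and {1}.
On input a, block {3,5,6,8,10} splits into {3,5,6} and {8,10}.
Refine {4,7,9} on symbol a: members go to different blocks, giving {4,7} and {9}.
The partition is now stable with 6 blocks: {2,11} | {3,5,6} | {4,7} | {1} | {8,10} | {9}.
State 6 belongs to the block {3,5,6}, which has 3 states.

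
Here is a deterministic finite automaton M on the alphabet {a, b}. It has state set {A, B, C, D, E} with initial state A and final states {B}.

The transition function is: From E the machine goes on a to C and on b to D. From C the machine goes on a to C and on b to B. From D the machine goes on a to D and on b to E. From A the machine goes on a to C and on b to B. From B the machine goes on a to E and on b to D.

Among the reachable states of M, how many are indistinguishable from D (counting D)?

1

All states are reachable from the start state.
P0 = {B} | {A,C,D,E}.
Split {A,C,D,E} by δ(·,b) → {A,C} and {D,E}.
On input a, block {D,E} splits into {D} and {E}.
The partition is now stable with 4 blocks: {B} | {A,C} | {D} | {E}.
State D belongs to the block {D}, which has 1 states.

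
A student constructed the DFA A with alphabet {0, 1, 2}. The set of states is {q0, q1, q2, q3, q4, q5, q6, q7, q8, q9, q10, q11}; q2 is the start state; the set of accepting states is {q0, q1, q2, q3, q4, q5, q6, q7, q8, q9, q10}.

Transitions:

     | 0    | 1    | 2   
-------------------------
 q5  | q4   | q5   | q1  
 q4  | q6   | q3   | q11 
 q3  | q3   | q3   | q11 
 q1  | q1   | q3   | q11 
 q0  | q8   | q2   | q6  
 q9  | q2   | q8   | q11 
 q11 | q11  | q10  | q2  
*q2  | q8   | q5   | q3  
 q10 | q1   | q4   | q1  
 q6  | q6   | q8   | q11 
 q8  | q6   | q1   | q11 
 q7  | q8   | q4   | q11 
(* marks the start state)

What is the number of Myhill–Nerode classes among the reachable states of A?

4

Reachable states from the start: {q1,q2,q3,q4,q5,q6,q8,q10,q11}. Unreachable: {q0,q7,q9} — drop them.
Initial partition by acceptance: {q1,q2,q3,q4,q5,q6,q8,q10} | {q11}.
On input 2, block {q1,q2,q3,q4,q5,q6,q8,q10} splits into {q1,q3,q4,q6,q8} and {q2,q5,q10}.
Split {q2,q5,q10} by δ(·,1) → {q2,q5} and {q10}.
No further refinement is possible. Final partition (4 blocks): {q1,q3,q4,q6,q8} | {q11} | {q2,q5} | {q10}.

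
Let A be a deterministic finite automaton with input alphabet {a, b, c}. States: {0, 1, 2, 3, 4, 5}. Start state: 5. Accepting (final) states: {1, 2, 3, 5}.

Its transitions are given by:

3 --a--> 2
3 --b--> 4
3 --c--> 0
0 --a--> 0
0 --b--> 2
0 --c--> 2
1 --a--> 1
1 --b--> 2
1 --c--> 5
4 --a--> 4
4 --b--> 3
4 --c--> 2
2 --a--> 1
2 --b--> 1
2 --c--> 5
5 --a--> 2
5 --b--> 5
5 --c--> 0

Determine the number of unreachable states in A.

2

Starting at 5 and following transitions, the reachable set is {0, 1, 2, 5}. That leaves 3, 4 unreachable — 2 in total.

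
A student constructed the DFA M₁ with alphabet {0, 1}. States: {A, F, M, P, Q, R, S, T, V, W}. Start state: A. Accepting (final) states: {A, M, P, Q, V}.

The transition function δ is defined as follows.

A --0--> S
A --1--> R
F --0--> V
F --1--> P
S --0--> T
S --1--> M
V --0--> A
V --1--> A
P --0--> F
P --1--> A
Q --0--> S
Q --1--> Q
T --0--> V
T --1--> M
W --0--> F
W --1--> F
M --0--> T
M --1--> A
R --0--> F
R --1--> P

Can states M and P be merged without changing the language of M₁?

Yes

Reachable states from the start: {A,F,M,P,R,S,T,V}. Unreachable: {Q,W} — drop them.
P0 = {A,M,P,V} | {F,R,S,T}.
On input 0, block {A,M,P,V} splits into {A,M,P} and {V}.
Refine {A,M,P} on symbol 1: members go to different blocks, giving {M,P} and {A}.
On input 0, block {F,R,S,T} splits into {F,T} and {R,S}.
Stable partition: {M,P} | {F,T} | {V} | {A} | {R,S} — 5 equivalence classes.
M and P lie in the same block of the stable partition, so they are equivalent — no string distinguishes them.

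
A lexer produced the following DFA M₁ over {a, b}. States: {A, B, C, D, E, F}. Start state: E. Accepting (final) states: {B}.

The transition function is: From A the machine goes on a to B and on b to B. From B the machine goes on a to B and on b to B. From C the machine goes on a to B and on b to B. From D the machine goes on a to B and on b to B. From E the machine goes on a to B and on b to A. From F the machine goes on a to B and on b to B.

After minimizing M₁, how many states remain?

First remove the unreachable states {C,D,F}; 3 states remain.
Initial partition by acceptance: {B} | {A,E}.
On input b, block {A,E} splits into {A} and {E}.
The partition is now stable with 3 blocks: {B} | {A} | {E}.

3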